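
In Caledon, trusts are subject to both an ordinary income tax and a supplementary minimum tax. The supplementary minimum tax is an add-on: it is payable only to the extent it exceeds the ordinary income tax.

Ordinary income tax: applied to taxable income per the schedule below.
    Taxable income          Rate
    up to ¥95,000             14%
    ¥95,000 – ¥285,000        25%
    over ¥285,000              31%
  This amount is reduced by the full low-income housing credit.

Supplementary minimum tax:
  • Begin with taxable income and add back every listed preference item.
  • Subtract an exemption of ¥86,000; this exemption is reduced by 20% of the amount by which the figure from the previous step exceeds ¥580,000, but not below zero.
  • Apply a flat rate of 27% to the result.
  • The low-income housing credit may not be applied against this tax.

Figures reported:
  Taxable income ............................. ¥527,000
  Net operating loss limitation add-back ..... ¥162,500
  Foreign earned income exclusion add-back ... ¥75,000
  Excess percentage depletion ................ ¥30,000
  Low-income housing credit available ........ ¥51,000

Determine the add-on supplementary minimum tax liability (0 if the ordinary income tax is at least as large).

Ordinary income tax:
  ¥95,000 × 14% = ¥13,300
  ¥190,000 × 25% = ¥47,500
  ¥242,000 × 31% = ¥75,020
  → ¥135,820
  Less low-income housing credit ¥51,000 → ¥84,820

Supplementary minimum tax:
  Adjusted income: ¥527,000 + ¥162,500 + ¥75,000 + ¥30,000 = ¥794,500
  Exemption: ¥86,000 − 20% × (¥794,500 − ¥580,000) = ¥86,000 − ¥42,900 = ¥43,100
  Base: ¥794,500 − ¥43,100 = ¥751,400
  ¥751,400 × 27% = ¥202,878

Excess of supplementary minimum tax over ordinary income tax: ¥202,878 − ¥84,820 = ¥118,058.

¥118,058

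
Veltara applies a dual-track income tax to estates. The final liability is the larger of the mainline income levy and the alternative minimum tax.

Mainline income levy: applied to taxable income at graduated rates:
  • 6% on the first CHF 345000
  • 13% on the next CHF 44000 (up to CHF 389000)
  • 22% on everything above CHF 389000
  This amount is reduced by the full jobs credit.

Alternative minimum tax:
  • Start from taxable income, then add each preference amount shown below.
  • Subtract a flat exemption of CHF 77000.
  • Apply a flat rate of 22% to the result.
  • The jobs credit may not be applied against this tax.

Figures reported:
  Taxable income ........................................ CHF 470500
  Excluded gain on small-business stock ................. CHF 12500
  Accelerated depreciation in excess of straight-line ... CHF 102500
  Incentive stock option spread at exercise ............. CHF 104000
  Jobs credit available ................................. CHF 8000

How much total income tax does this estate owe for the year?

CHF 134750

Mainline income levy:
  CHF 345000 × 6% = CHF 20700
  CHF 44000 × 13% = CHF 5720
  CHF 81500 × 22% = CHF 17930
  → CHF 44350
  Less jobs credit CHF 8000 → CHF 36350

Alternative minimum tax:
  Adjusted income: CHF 470500 + CHF 12500 + CHF 102500 + CHF 104000 = CHF 689500
  Less exemption CHF 77000 → base CHF 612500
  CHF 612500 × 22% = CHF 134750

CHF 134750 > CHF 36350, so the alternative minimum tax is the binding amount.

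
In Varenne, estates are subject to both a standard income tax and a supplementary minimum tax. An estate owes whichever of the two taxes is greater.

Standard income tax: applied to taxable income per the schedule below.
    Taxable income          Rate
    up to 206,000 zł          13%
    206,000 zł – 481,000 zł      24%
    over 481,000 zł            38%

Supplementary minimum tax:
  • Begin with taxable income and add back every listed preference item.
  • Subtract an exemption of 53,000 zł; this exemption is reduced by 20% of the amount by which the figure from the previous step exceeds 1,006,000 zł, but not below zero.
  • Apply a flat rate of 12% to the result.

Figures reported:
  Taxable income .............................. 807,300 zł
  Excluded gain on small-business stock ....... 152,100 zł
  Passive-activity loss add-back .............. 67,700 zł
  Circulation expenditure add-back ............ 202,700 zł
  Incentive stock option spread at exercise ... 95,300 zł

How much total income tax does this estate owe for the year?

216,774 zł

Standard income tax:
  206,000 zł × 13% = 26,780 zł
  275,000 zł × 24% = 66,000 zł
  326,300 zł × 38% = 123,994 zł
  → 216,774 zł

Supplementary minimum tax:
  Adjusted income: 807,300 zł + 152,100 zł + 67,700 zł + 202,700 zł + 95,300 zł = 1,325,100 zł
  Exemption: 20% × (1,325,100 zł − 1,006,000 zł) = 63,820 zł ≥ 53,000 zł, so the exemption is fully phased out
  Base: 1,325,100 zł − 0 zł = 1,325,100 zł
  1,325,100 zł × 12% = 159,012 zł

216,774 zł > 159,012 zł, so the standard income tax governs.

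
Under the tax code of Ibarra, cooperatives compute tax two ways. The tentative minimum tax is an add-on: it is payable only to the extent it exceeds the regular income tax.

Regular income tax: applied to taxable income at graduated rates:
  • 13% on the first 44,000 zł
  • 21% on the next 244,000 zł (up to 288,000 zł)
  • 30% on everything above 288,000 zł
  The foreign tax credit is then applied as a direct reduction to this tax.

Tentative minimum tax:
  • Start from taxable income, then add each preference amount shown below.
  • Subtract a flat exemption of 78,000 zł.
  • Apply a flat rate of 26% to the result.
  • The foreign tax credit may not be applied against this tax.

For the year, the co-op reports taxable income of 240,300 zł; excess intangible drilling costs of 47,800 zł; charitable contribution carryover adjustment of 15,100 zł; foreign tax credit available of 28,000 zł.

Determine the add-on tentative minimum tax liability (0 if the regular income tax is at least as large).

Tentative minimum tax:
  Adjusted income: 240,300 zł + 47,800 zł + 15,100 zł = 303,200 zł
  Less exemption 78,000 zł → base 225,200 zł
  225,200 zł × 26% = 58,552 zł

Regular income tax:
  44,000 zł × 13% = 5,720 zł
  196,300 zł × 21% = 41,223 zł
  → 46,943 zł
  Less foreign tax credit 28,000 zł → 18,943 zł

Excess of tentative minimum tax over regular income tax: 58,552 zł − 18,943 zł = 39,609 zł.

39,609 zł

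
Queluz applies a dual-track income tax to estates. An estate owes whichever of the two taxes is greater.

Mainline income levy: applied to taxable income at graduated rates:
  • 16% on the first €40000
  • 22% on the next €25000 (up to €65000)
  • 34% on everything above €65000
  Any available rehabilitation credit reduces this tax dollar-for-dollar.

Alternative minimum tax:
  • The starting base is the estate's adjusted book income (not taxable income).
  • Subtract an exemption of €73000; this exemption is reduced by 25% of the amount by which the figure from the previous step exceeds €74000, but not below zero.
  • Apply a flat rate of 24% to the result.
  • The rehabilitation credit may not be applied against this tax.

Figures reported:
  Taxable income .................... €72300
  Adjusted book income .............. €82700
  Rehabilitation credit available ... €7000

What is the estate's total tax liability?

Mainline income levy:
  €40000 × 16% = €6400
  €25000 × 22% = €5500
  €7300 × 34% = €2482
  → €14382
  Less rehabilitation credit €7000 → €7382

Alternative minimum tax:
  Base (adjusted book income): €82700
  Exemption: €73000 − 25% × (€82700 − €74000) = €73000 − €2175 = €70825
  Base: €82700 − €70825 = €11875
  €11875 × 24% = €2850

€7382 > €2850, so the mainline income levy governs.

€7382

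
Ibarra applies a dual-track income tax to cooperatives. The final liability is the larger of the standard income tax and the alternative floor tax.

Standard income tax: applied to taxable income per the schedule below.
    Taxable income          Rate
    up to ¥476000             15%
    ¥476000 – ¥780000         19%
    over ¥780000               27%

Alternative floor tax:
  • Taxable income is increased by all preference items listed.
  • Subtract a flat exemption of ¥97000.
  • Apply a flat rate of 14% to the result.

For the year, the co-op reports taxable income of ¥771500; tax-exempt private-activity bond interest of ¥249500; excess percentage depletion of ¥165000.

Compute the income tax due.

Standard income tax:
  ¥476000 × 15% = ¥71400
  ¥295500 × 19% = ¥56145
  → ¥127545

Alternative floor tax:
  Adjusted income: ¥771500 + ¥249500 + ¥165000 = ¥1186000
  Less exemption ¥97000 → base ¥1089000
  ¥1089000 × 14% = ¥152460

¥152460 > ¥127545, so the alternative floor tax is the binding amount.

¥152460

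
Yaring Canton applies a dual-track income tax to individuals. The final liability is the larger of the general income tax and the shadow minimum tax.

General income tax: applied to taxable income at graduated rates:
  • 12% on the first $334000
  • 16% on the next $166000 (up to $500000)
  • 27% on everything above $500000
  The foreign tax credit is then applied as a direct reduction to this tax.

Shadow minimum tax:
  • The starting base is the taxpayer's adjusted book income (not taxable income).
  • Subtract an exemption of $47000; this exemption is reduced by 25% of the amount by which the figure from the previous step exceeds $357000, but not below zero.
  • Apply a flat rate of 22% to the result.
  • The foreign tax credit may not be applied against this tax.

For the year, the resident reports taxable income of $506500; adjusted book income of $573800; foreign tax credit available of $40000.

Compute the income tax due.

Shadow minimum tax:
  Base (adjusted book income): $573800
  Exemption: 25% × ($573800 − $357000) = $54200 ≥ $47000, so the exemption is fully phased out
  Base: $573800 − $0 = $573800
  $573800 × 22% = $126236

General income tax:
  $334000 × 12% = $40080
  $166000 × 16% = $26560
  $6500 × 27% = $1755
  → $68395
  Less foreign tax credit $40000 → $28395

$126236 > $28395, so the shadow minimum tax is the binding amount.

$126236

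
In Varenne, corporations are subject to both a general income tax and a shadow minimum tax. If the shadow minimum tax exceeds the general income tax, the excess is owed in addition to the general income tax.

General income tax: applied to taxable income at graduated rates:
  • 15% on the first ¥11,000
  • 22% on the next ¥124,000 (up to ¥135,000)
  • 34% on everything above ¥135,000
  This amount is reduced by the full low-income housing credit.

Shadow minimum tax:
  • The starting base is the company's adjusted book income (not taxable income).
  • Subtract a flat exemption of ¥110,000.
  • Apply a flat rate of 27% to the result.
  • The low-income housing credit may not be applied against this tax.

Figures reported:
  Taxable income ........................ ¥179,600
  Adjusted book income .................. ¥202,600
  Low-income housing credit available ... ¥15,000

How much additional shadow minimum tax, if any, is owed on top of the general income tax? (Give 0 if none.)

General income tax:
  ¥11,000 × 15% = ¥1,650
  ¥124,000 × 22% = ¥27,280
  ¥44,600 × 34% = ¥15,164
  → ¥44,094
  Less low-income housing credit ¥15,000 → ¥29,094

Shadow minimum tax:
  Base (adjusted book income): ¥202,600
  Less exemption ¥110,000 → base ¥92,600
  ¥92,600 × 27% = ¥25,002

¥25,002 ≤ ¥29,094, so no add-on is due.

¥0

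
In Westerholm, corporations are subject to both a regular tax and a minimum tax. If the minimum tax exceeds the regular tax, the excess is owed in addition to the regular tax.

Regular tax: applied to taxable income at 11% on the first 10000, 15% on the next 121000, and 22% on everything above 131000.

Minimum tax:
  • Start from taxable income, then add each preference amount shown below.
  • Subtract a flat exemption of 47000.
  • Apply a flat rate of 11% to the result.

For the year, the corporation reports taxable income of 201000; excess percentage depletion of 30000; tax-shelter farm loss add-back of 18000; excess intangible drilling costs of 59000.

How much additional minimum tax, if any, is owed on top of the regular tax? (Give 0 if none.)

0

Minimum tax:
  Adjusted income: 201000 + 30000 + 18000 + 59000 = 308000
  Less exemption 47000 → base 261000
  261000 × 11% = 28710

Regular tax:
  10000 × 11% = 1100
  121000 × 15% = 18150
  70000 × 22% = 15400
  → 34650

28710 ≤ 34650, so no add-on is due.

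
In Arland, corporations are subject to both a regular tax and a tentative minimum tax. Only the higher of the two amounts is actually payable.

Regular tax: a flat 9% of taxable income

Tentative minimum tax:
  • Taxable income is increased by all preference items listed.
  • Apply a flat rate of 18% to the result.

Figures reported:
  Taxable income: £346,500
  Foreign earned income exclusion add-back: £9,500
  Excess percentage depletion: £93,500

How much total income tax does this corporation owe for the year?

Regular tax:
  £346,500 × 9% = £31,185

Tentative minimum tax:
  Adjusted income: £346,500 + £9,500 + £93,500 = £449,500
  £449,500 × 18% = £80,910

£80,910 > £31,185, so the tentative minimum tax is the binding amount.

£80,910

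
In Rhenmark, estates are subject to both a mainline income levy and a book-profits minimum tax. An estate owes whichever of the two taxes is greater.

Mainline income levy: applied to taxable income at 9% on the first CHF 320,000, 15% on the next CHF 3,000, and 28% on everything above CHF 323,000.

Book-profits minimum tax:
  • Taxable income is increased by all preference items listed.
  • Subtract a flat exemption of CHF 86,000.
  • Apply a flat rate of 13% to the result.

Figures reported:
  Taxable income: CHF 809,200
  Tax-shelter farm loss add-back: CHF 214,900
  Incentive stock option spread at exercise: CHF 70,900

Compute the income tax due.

CHF 165,386

Book-profits minimum tax:
  Adjusted income: CHF 809,200 + CHF 214,900 + CHF 70,900 = CHF 1,095,000
  Less exemption CHF 86,000 → base CHF 1,009,000
  CHF 1,009,000 × 13% = CHF 131,170

Mainline income levy:
  CHF 320,000 × 9% = CHF 28,800
  CHF 3,000 × 15% = CHF 450
  CHF 486,200 × 28% = CHF 136,136
  → CHF 165,386

CHF 165,386 > CHF 131,170, so the mainline income levy governs.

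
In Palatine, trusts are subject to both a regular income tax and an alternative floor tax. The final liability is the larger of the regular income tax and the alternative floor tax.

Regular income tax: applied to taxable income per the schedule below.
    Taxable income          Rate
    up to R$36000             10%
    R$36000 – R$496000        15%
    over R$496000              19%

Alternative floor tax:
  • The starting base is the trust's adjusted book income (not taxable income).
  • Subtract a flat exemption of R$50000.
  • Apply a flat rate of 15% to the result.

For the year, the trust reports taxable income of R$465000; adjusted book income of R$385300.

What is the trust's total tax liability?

Alternative floor tax:
  Base (adjusted book income): R$385300
  Less exemption R$50000 → base R$335300
  R$335300 × 15% = R$50295

Regular income tax:
  R$36000 × 10% = R$3600
  R$429000 × 15% = R$64350
  → R$67950

R$67950 > R$50295, so the regular income tax governs.

R$67950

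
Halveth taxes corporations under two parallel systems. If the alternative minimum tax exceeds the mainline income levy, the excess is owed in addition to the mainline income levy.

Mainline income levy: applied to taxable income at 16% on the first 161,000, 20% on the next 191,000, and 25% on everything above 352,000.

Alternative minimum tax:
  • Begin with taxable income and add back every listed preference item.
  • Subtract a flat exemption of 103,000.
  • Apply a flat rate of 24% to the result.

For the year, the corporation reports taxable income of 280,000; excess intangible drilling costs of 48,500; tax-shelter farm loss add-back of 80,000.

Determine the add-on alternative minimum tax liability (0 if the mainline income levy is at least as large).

Mainline income levy:
  161,000 × 16% = 25,760
  119,000 × 20% = 23,800
  → 49,560

Alternative minimum tax:
  Adjusted income: 280,000 + 48,500 + 80,000 = 408,500
  Less exemption 103,000 → base 305,500
  305,500 × 24% = 73,320

Excess of alternative minimum tax over mainline income levy: 73,320 − 49,560 = 23,760.

23,760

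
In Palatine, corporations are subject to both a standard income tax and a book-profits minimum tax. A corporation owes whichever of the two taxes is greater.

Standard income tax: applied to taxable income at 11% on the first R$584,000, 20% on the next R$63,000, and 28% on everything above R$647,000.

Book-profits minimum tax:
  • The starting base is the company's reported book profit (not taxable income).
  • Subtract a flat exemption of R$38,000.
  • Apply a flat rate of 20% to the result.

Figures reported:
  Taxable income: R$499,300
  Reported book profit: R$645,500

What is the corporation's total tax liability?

Standard income tax:
  R$499,300 × 11% = R$54,923

Book-profits minimum tax:
  Base (reported book profit): R$645,500
  Less exemption R$38,000 → base R$607,500
  R$607,500 × 20% = R$121,500

R$121,500 > R$54,923, so the book-profits minimum tax is the binding amount.

R$121,500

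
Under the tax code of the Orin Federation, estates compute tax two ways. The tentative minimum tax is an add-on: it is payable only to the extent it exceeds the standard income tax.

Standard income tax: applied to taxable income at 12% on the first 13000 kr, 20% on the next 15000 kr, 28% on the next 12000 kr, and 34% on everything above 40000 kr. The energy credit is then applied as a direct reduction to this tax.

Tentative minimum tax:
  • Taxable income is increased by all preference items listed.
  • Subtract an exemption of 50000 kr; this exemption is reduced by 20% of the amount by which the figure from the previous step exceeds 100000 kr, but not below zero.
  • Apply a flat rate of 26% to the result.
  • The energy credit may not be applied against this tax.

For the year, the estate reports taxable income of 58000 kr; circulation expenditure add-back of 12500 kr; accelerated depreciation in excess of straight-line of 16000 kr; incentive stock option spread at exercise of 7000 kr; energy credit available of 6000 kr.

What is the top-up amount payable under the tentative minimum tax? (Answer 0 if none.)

3270 kr

Tentative minimum tax:
  Adjusted income: 58000 kr + 12500 kr + 16000 kr + 7000 kr = 93500 kr
  Exemption: 93500 kr ≤ 100000 kr, so full 50000 kr applies
  Base: 93500 kr − 50000 kr = 43500 kr
  43500 kr × 26% = 11310 kr

Standard income tax:
  13000 kr × 12% = 1560 kr
  15000 kr × 20% = 3000 kr
  12000 kr × 28% = 3360 kr
  18000 kr × 34% = 6120 kr
  → 14040 kr
  Less energy credit 6000 kr → 8040 kr

Excess of tentative minimum tax over standard income tax: 11310 kr − 8040 kr = 3270 kr.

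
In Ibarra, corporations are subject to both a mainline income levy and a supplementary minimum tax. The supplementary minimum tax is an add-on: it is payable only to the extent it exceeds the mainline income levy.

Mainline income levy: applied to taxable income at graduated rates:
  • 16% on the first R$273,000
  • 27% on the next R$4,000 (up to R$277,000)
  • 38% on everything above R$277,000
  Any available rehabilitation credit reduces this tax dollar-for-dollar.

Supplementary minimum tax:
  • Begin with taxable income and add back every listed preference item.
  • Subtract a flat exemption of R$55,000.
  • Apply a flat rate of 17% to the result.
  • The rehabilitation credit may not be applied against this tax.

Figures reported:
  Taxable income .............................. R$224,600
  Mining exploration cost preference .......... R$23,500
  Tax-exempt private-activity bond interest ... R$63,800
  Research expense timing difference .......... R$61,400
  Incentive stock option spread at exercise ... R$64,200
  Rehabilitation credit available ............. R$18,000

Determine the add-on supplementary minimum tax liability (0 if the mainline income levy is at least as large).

Mainline income levy:
  R$224,600 × 16% = R$35,936
  Less rehabilitation credit R$18,000 → R$17,936

Supplementary minimum tax:
  Adjusted income: R$224,600 + R$23,500 + R$63,800 + R$61,400 + R$64,200 = R$437,500
  Less exemption R$55,000 → base R$382,500
  R$382,500 × 17% = R$65,025

Excess of supplementary minimum tax over mainline income levy: R$65,025 − R$17,936 = R$47,089.

R$47,089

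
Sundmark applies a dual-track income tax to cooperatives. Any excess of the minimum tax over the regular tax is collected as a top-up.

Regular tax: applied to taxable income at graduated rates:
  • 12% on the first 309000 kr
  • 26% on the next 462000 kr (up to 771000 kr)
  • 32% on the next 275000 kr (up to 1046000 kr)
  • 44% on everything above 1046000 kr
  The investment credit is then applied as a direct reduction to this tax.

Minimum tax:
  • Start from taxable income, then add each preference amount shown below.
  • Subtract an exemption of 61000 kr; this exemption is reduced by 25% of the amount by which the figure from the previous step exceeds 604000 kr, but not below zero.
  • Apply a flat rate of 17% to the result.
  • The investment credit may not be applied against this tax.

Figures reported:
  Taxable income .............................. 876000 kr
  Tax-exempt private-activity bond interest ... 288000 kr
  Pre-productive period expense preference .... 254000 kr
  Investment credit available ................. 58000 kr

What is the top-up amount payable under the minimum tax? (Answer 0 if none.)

108260 kr

Regular tax:
  309000 kr × 12% = 37080 kr
  462000 kr × 26% = 120120 kr
  105000 kr × 32% = 33600 kr
  → 190800 kr
  Less investment credit 58000 kr → 132800 kr

Minimum tax:
  Adjusted income: 876000 kr + 288000 kr + 254000 kr = 1418000 kr
  Exemption: 25% × (1418000 kr − 604000 kr) = 203500 kr ≥ 61000 kr, so the exemption is fully phased out
  Base: 1418000 kr − 0 kr = 1418000 kr
  1418000 kr × 17% = 241060 kr

Excess of minimum tax over regular tax: 241060 kr − 132800 kr = 108260 kr.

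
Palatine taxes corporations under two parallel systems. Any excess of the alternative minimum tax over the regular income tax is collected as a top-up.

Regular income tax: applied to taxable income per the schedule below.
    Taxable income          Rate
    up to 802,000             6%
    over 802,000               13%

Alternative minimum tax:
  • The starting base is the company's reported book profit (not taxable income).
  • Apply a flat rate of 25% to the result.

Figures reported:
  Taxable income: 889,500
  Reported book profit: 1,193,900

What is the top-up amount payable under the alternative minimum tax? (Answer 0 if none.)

Regular income tax:
  802,000 × 6% = 48,120
  87,500 × 13% = 11,375
  → 59,495

Alternative minimum tax:
  Base (reported book profit): 1,193,900
  1,193,900 × 25% = 298,475

Excess of alternative minimum tax over regular income tax: 298,475 − 59,495 = 238,980.

238,980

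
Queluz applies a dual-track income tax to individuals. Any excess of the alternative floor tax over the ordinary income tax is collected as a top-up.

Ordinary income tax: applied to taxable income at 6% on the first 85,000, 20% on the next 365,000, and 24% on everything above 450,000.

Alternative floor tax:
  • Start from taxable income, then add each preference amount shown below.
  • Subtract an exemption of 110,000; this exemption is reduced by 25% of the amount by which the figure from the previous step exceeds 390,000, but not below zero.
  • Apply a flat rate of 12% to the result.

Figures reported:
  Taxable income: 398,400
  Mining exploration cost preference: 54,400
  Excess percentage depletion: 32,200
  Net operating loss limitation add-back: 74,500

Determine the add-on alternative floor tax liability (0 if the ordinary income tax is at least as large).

Ordinary income tax:
  85,000 × 6% = 5,100
  313,400 × 20% = 62,680
  → 67,780

Alternative floor tax:
  Adjusted income: 398,400 + 54,400 + 32,200 + 74,500 = 559,500
  Exemption: 110,000 − 25% × (559,500 − 390,000) = 110,000 − 42,375 = 67,625
  Base: 559,500 − 67,625 = 491,875
  491,875 × 12% = 59,025

59,025 ≤ 67,780, so no add-on is due.

0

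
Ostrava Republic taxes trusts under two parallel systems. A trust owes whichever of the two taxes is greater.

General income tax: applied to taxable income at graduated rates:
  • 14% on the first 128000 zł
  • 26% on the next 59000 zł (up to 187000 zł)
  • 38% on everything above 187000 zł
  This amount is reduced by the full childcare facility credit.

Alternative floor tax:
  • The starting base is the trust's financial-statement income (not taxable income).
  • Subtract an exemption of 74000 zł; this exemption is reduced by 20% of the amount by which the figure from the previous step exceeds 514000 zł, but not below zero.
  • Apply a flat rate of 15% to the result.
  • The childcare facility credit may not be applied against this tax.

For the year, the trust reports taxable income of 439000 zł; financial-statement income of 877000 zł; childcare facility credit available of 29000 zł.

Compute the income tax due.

Alternative floor tax:
  Base (financial-statement income): 877000 zł
  Exemption: 74000 zł − 20% × (877000 zł − 514000 zł) = 74000 zł − 72600 zł = 1400 zł
  Base: 877000 zł − 1400 zł = 875600 zł
  875600 zł × 15% = 131340 zł

General income tax:
  128000 zł × 14% = 17920 zł
  59000 zł × 26% = 15340 zł
  252000 zł × 38% = 95760 zł
  → 129020 zł
  Less childcare facility credit 29000 zł → 100020 zł

131340 zł > 100020 zł, so the alternative floor tax is the binding amount.

131340 zł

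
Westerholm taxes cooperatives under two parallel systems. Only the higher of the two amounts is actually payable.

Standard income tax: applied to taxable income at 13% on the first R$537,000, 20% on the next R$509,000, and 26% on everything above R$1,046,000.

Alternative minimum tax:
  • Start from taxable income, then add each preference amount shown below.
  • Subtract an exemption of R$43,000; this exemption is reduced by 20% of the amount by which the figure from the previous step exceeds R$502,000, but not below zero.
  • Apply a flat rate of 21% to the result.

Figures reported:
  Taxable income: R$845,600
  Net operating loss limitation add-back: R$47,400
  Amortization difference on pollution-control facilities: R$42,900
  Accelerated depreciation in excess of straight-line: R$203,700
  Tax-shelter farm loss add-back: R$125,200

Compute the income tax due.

R$265,608

Alternative minimum tax:
  Adjusted income: R$845,600 + R$47,400 + R$42,900 + R$203,700 + R$125,200 = R$1,264,800
  Exemption: 20% × (R$1,264,800 − R$502,000) = R$152,560 ≥ R$43,000, so the exemption is fully phased out
  Base: R$1,264,800 − R$0 = R$1,264,800
  R$1,264,800 × 21% = R$265,608

Standard income tax:
  R$537,000 × 13% = R$69,810
  R$308,600 × 20% = R$61,720
  → R$131,530

R$265,608 > R$131,530, so the alternative minimum tax is the binding amount.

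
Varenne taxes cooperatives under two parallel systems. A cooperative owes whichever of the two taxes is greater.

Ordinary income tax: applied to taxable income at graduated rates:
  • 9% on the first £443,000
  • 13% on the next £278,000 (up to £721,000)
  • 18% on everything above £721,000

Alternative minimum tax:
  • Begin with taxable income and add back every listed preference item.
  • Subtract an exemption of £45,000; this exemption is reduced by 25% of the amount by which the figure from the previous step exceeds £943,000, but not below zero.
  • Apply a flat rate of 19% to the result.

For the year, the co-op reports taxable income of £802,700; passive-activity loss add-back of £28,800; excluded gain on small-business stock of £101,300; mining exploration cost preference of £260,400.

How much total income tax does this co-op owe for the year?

£226,708

Alternative minimum tax:
  Adjusted income: £802,700 + £28,800 + £101,300 + £260,400 = £1,193,200
  Exemption: 25% × (£1,193,200 − £943,000) = £62,550 ≥ £45,000, so the exemption is fully phased out
  Base: £1,193,200 − £0 = £1,193,200
  £1,193,200 × 19% = £226,708

Ordinary income tax:
  £443,000 × 9% = £39,870
  £278,000 × 13% = £36,140
  £81,700 × 18% = £14,706
  → £90,716

£226,708 > £90,716, so the alternative minimum tax is the binding amount.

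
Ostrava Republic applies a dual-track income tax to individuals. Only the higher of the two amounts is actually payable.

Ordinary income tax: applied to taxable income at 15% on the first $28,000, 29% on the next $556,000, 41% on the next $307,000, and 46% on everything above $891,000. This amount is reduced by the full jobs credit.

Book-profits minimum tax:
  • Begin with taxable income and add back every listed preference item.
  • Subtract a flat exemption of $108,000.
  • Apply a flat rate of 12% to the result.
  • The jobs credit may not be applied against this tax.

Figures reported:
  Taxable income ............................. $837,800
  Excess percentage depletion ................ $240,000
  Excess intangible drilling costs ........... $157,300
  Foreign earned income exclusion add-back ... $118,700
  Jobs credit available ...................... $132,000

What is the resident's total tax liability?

Book-profits minimum tax:
  Adjusted income: $837,800 + $240,000 + $157,300 + $118,700 = $1,353,800
  Less exemption $108,000 → base $1,245,800
  $1,245,800 × 12% = $149,496

Ordinary income tax:
  $28,000 × 15% = $4,200
  $556,000 × 29% = $161,240
  $253,800 × 41% = $104,058
  → $269,498
  Less jobs credit $132,000 → $137,498

$149,496 > $137,498, so the book-profits minimum tax is the binding amount.

$149,496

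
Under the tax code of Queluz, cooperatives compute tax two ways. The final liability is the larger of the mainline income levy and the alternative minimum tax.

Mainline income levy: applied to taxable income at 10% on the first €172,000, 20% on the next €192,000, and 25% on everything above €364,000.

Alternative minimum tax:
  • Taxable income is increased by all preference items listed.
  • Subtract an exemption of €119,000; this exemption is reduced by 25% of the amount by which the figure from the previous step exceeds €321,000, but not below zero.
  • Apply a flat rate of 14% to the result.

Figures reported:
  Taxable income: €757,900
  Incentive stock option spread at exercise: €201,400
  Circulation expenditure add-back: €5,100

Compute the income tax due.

Mainline income levy:
  €172,000 × 10% = €17,200
  €192,000 × 20% = €38,400
  €393,900 × 25% = €98,475
  → €154,075

Alternative minimum tax:
  Adjusted income: €757,900 + €201,400 + €5,100 = €964,400
  Exemption: 25% × (€964,400 − €321,000) = €160,850 ≥ €119,000, so the exemption is fully phased out
  Base: €964,400 − €0 = €964,400
  €964,400 × 14% = €135,016

€154,075 > €135,016, so the mainline income levy governs.

€154,075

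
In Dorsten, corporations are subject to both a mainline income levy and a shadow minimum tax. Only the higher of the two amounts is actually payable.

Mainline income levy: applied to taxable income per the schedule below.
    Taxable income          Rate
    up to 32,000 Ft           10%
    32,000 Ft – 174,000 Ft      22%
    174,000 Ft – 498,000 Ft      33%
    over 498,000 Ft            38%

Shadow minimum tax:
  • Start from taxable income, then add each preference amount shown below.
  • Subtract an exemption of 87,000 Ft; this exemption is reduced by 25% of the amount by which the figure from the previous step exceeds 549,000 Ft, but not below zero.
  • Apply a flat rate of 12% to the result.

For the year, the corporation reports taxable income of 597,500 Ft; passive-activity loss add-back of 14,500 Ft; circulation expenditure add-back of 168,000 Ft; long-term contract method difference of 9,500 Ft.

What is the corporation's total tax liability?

179,170 Ft

Shadow minimum tax:
  Adjusted income: 597,500 Ft + 14,500 Ft + 168,000 Ft + 9,500 Ft = 789,500 Ft
  Exemption: 87,000 Ft − 25% × (789,500 Ft − 549,000 Ft) = 87,000 Ft − 60,125 Ft = 26,875 Ft
  Base: 789,500 Ft − 26,875 Ft = 762,625 Ft
  762,625 Ft × 12% = 91,515 Ft

Mainline income levy:
  32,000 Ft × 10% = 3,200 Ft
  142,000 Ft × 22% = 31,240 Ft
  324,000 Ft × 33% = 106,920 Ft
  99,500 Ft × 38% = 37,810 Ft
  → 179,170 Ft

179,170 Ft > 91,515 Ft, so the mainline income levy governs.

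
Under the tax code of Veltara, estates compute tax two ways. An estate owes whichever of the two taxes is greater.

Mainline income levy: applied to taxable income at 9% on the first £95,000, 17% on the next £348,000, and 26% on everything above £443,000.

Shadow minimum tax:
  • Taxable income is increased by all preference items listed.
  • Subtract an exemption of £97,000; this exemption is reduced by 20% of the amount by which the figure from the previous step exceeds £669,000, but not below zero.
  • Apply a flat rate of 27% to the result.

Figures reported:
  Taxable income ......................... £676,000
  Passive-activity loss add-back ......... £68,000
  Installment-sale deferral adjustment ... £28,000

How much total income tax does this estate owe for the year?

Shadow minimum tax:
  Adjusted income: £676,000 + £68,000 + £28,000 = £772,000
  Exemption: £97,000 − 20% × (£772,000 − £669,000) = £97,000 − £20,600 = £76,400
  Base: £772,000 − £76,400 = £695,600
  £695,600 × 27% = £187,812

Mainline income levy:
  £95,000 × 9% = £8,550
  £348,000 × 17% = £59,160
  £233,000 × 26% = £60,580
  → £128,290

£187,812 > £128,290, so the shadow minimum tax is the binding amount.

£187,812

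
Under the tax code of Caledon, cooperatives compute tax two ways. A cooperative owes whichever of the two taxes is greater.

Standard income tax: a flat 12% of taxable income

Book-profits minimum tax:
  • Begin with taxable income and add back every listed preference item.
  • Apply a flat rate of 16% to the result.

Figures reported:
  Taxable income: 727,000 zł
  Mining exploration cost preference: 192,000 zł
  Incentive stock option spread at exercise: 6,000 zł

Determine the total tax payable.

Standard income tax:
  727,000 zł × 12% = 87,240 zł

Book-profits minimum tax:
  Adjusted income: 727,000 zł + 192,000 zł + 6,000 zł = 925,000 zł
  925,000 zł × 16% = 148,000 zł

148,000 zł > 87,240 zł, so the book-profits minimum tax is the binding amount.

148,000 zł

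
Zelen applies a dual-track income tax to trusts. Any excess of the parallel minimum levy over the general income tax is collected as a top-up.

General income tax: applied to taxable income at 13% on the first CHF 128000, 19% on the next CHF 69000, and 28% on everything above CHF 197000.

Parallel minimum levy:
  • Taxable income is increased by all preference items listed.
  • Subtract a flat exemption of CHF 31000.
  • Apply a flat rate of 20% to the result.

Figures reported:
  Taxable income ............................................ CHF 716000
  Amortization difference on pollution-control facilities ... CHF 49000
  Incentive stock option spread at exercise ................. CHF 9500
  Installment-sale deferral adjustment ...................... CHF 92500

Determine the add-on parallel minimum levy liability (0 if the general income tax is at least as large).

General income tax:
  CHF 128000 × 13% = CHF 16640
  CHF 69000 × 19% = CHF 13110
  CHF 519000 × 28% = CHF 145320
  → CHF 175070

Parallel minimum levy:
  Adjusted income: CHF 716000 + CHF 49000 + CHF 9500 + CHF 92500 = CHF 867000
  Less exemption CHF 31000 → base CHF 836000
  CHF 836000 × 20% = CHF 167200

CHF 167200 ≤ CHF 175070, so no add-on is due.

CHF 0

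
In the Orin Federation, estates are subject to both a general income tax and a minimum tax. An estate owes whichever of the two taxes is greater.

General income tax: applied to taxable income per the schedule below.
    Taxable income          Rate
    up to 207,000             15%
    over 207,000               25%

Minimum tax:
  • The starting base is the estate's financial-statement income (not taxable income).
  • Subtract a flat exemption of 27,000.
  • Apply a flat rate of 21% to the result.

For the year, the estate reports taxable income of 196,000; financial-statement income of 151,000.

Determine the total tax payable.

29,400

Minimum tax:
  Base (financial-statement income): 151,000
  Less exemption 27,000 → base 124,000
  124,000 × 21% = 26,040

General income tax:
  196,000 × 15% = 29,400

29,400 > 26,040, so the general income tax governs.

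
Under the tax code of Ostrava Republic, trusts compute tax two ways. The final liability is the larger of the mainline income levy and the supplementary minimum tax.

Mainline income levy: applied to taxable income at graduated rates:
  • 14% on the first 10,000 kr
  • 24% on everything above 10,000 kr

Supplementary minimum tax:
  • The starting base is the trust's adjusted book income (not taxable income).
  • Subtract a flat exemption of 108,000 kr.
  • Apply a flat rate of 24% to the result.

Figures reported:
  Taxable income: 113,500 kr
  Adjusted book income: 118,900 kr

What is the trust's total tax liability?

26,240 kr

Mainline income levy:
  10,000 kr × 14% = 1,400 kr
  103,500 kr × 24% = 24,840 kr
  → 26,240 kr

Supplementary minimum tax:
  Base (adjusted book income): 118,900 kr
  Less exemption 108,000 kr → base 10,900 kr
  10,900 kr × 24% = 2,616 kr

26,240 kr > 2,616 kr, so the mainline income levy governs.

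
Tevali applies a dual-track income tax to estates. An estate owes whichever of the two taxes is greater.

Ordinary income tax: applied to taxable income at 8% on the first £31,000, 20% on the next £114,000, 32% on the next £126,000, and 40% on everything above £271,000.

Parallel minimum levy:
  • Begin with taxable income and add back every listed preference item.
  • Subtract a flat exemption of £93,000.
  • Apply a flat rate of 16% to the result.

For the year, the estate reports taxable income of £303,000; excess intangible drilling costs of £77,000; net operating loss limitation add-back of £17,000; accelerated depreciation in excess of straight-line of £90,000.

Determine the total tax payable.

Parallel minimum levy:
  Adjusted income: £303,000 + £77,000 + £17,000 + £90,000 = £487,000
  Less exemption £93,000 → base £394,000
  £394,000 × 16% = £63,040

Ordinary income tax:
  £31,000 × 8% = £2,480
  £114,000 × 20% = £22,800
  £126,000 × 32% = £40,320
  £32,000 × 40% = £12,800
  → £78,400

£78,400 > £63,040, so the ordinary income tax governs.

£78,400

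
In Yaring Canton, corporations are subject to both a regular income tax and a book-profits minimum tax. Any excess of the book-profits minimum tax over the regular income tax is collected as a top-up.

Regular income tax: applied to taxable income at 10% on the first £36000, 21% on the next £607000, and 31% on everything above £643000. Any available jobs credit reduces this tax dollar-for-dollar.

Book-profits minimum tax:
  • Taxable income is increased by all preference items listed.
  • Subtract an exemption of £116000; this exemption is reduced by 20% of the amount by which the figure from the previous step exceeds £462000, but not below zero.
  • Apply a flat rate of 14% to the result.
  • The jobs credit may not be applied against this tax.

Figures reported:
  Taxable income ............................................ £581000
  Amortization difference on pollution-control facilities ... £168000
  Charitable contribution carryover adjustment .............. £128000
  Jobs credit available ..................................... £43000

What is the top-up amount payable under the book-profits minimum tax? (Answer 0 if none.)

£43110

Regular income tax:
  £36000 × 10% = £3600
  £545000 × 21% = £114450
  → £118050
  Less jobs credit £43000 → £75050

Book-profits minimum tax:
  Adjusted income: £581000 + £168000 + £128000 = £877000
  Exemption: £116000 − 20% × (£877000 − £462000) = £116000 − £83000 = £33000
  Base: £877000 − £33000 = £844000
  £844000 × 14% = £118160

Excess of book-profits minimum tax over regular income tax: £118160 − £75050 = £43110.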